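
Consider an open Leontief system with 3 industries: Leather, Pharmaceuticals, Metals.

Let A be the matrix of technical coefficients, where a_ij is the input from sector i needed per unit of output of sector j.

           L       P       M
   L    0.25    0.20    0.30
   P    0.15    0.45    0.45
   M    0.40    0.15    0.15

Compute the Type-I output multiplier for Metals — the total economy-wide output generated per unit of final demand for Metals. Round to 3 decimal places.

m_M = 6.154

I − A =
  [   0.75    -0.20    -0.30]
  [  -0.15     0.55    -0.45]
  [  -0.40    -0.15     0.85]
Cofactors of I−A, C_ij = (−1)^(i+j)·(minor ij) (rows/columns in the sector order above):
  C_11 = (0.55)(0.85) − (-0.45)(-0.15) = 0.4000
  C_12 = −[(-0.15)(0.85) − (-0.45)(-0.40)] = 0.3075
  C_13 = (-0.15)(-0.15) − (0.55)(-0.40) = 0.2425
  C_21 = −[(-0.20)(0.85) − (-0.30)(-0.15)] = 0.2150
  C_22 = (0.75)(0.85) − (-0.30)(-0.40) = 0.5175
  C_23 = −[(0.75)(-0.15) − (-0.20)(-0.40)] = 0.1925
  C_31 = (-0.20)(-0.45) − (-0.30)(0.55) = 0.2550
  C_32 = −[(0.75)(-0.45) − (-0.30)(-0.15)] = 0.3825
  C_33 = (0.75)(0.55) − (-0.20)(-0.15) = 0.3825
det(I−A) = Σ_j (I−A)_1j·C_1j = (0.75)(0.4000) + (-0.20)(0.3075) + (-0.30)(0.2425) = 0.16575
adj(I−A) = Cᵀ =
  [ 0.4000   0.2150   0.2550]
  [ 0.3075   0.5175   0.3825]
  [ 0.2425   0.1925   0.3825]
(I − A)⁻¹ = adj(I−A) / det(I−A) ≈
  [   2.4133     1.2971     1.5385]
  [   1.8552     3.1222     2.3077]
  [   1.4630     1.1614     2.3077]
The output multiplier for sector j is the column-j sum of the Leontief inverse (I − A)⁻¹ = adj(I−A) / det(I−A).
Column M of adj(I−A): (0.2550, 0.3825, 0.3825); det(I−A) = 0.16575.
m_M = (0.2550 + 0.3825 + 0.3825) / 0.16575 = 1.02 / 0.16575 ≈ 6.154.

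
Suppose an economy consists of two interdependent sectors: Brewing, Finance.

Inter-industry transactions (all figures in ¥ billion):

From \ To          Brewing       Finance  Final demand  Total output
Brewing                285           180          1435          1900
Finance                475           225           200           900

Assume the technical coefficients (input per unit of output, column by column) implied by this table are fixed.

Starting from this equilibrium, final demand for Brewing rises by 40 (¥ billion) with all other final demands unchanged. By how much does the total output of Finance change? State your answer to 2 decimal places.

Δx_2 = 17.02

Technical coefficients a_ij = z_ij / X_j:
  a_11 = 285/1900 = 0.15, a_21 = 475/1900 = 0.25
  a_12 = 180/900 = 0.20, a_22 = 225/900 = 0.25
I − A =
  [   0.85    -0.20]
  [  -0.25     0.75]
det(I−A) = (0.85)(0.75) − (-0.20)(-0.25) = 0.5875
adj(I−A) = [[0.75, 0.20], [0.25, 0.85]]
(I − A)⁻¹ = adj(I−A) / det(I−A) ≈
  [   1.2766     0.3404]
  [   0.4255     1.4468]
Δx = (I − A)⁻¹ Δd with Δd having +40 in the Brewing component and 0 elsewhere.
So Δx_2 = L_21 · (+40), where L_21 = adj(I−A)_21 / det(I−A) = 0.25 / 0.5875.
Δx_2 = 0.25 × (+40) / 0.5875 = 10.00 / 0.5875 ≈ 17.02.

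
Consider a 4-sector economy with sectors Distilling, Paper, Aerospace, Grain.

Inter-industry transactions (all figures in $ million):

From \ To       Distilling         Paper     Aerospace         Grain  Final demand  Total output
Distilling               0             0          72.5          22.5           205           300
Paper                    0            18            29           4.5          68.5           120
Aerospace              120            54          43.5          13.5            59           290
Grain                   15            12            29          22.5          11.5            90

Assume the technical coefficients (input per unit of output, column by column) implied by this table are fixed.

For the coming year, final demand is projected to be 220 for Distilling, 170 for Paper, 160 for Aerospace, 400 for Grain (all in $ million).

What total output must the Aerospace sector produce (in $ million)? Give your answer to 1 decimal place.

x_3 = 770.5

Technical coefficients a_ij = z_ij / X_j:
  a_11 = 0/300 = 0.00, a_21 = 0/300 = 0.00, a_31 = 120/300 = 0.40, a_41 = 15/300 = 0.05
  a_12 = 0/120 = 0.00, a_22 = 18/120 = 0.15, a_32 = 54/120 = 0.45, a_42 = 12/120 = 0.10
  a_13 = 72.5/290 = 0.25, a_23 = 29/290 = 0.10, a_33 = 43.5/290 = 0.15, a_43 = 29/290 = 0.10
  a_14 = 22.5/90 = 0.25, a_24 = 4.5/90 = 0.05, a_34 = 13.5/90 = 0.15, a_44 = 22.5/90 = 0.25
I − A =
  [   1.00     0.00    -0.25    -0.25]
  [   0.00     0.85    -0.10    -0.05]
  [  -0.40    -0.45     0.85    -0.15]
  [  -0.05    -0.10    -0.10     0.75]
Compute the cofactors C_ij = (−1)^(i+j)·(3×3 minor ij) of I−A; the adjugate is their transpose:
adj(I−A) = Cᵀ =
  [ 0.487375   0.120625   0.181875   0.206875]
  [ 0.034875   0.525000   0.079375   0.062500]
  [ 0.260500   0.356875   0.621875   0.235000]
  [ 0.071875   0.125625   0.105625   0.592500]
det(I−A) = Σ_j (I−A)_1j·C_1j = (1.00)(0.487375) + (0.00)(0.034875) + (-0.25)(0.260500) + (-0.25)(0.071875) = 0.40428125
(I − A)⁻¹ = adj(I−A) / det(I−A) ≈
  [   1.2055     0.2984     0.4499     0.5117]
  [   0.0863     1.2986     0.1963     0.1546]
  [   0.6444     0.8827     1.5382     0.5813]
  [   0.1778     0.3107     0.2613     1.4656]
x = (I − A)⁻¹ d = adj(I−A)·d / det(I−A), with det(I−A) = 0.40428125:
  x_1 = (0.487375·220 + 0.120625·170 + 0.181875·160 + 0.206875·400) / 0.40428125 = 239.57875 / 0.40428125 ≈ 592.6
  x_2 = (0.034875·220 + 0.525000·170 + 0.079375·160 + 0.062500·400) / 0.40428125 = 134.6225 / 0.40428125 ≈ 333.0
  x_3 = (0.260500·220 + 0.356875·170 + 0.621875·160 + 0.235000·400) / 0.40428125 = 311.47875 / 0.40428125 ≈ 770.5
  x_4 = (0.071875·220 + 0.125625·170 + 0.105625·160 + 0.592500·400) / 0.40428125 = 291.06875 / 0.40428125 ≈ 720.0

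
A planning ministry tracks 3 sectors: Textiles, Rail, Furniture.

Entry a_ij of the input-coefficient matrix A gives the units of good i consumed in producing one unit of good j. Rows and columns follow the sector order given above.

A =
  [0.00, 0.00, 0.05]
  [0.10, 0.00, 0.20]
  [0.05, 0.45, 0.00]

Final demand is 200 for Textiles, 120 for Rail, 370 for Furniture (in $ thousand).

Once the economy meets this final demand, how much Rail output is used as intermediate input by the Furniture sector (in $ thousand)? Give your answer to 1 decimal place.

z_23 = 97.9

I − A =
  [   1.00     0.00    -0.05]
  [  -0.10     1.00    -0.20]
  [  -0.05    -0.45     1.00]
Cofactors of I−A, C_ij = (−1)^(i+j)·(minor ij) (rows/columns in the sector order above):
  C_11 = (1.00)(1.00) − (-0.20)(-0.45) = 0.9100
  C_12 = −[(-0.10)(1.00) − (-0.20)(-0.05)] = 0.1100
  C_13 = (-0.10)(-0.45) − (1.00)(-0.05) = 0.0950
  C_21 = −[(0.00)(1.00) − (-0.05)(-0.45)] = 0.0225
  C_22 = (1.00)(1.00) − (-0.05)(-0.05) = 0.9975
  C_23 = −[(1.00)(-0.45) − (0.00)(-0.05)] = 0.4500
  C_31 = (0.00)(-0.20) − (-0.05)(1.00) = 0.0500
  C_32 = −[(1.00)(-0.20) − (-0.05)(-0.10)] = 0.2050
  C_33 = (1.00)(1.00) − (0.00)(-0.10) = 1.0000
det(I−A) = Σ_j (I−A)_1j·C_1j = (1.00)(0.9100) + (0.00)(0.1100) + (-0.05)(0.0950) = 0.90525
adj(I−A) = Cᵀ =
  [ 0.9100   0.0225   0.0500]
  [ 0.1100   0.9975   0.2050]
  [ 0.0950   0.4500   1.0000]
(I − A)⁻¹ = adj(I−A) / det(I−A) ≈
  [   1.0052     0.0249     0.0552]
  [   0.1215     1.1019     0.2265]
  [   0.1049     0.4971     1.1047]
First solve x = (I − A)⁻¹ d = adj(I−A)·d / det(I−A); in particular x_3 = (0.0950·200 + 0.4500·120 + 1.0000·370) / 0.90525 = 443.00 / 0.90525 ≈ 489.368.
Intermediate flow from 2 to 3: z_23 = a_23 · x_3 = 0.20 × 443.00 / 0.90525 = 88.60 / 0.90525 ≈ 97.9.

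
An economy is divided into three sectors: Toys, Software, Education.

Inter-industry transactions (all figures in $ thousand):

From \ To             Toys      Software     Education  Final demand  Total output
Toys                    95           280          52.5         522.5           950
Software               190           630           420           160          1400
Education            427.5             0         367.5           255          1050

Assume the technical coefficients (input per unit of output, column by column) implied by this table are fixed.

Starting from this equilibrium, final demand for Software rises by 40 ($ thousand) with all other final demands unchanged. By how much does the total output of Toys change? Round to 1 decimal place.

Technical coefficients a_ij = z_ij / X_j:
  a_11 = 95/950 = 0.10, a_21 = 190/950 = 0.20, a_31 = 427.5/950 = 0.45
  a_12 = 280/1400 = 0.20, a_22 = 630/1400 = 0.45, a_32 = 0/1400 = 0.00
  a_13 = 52.5/1050 = 0.05, a_23 = 420/1050 = 0.40, a_33 = 367.5/1050 = 0.35
I − A =
  [   0.90    -0.20    -0.05]
  [  -0.20     0.55    -0.40]
  [  -0.45     0.00     0.65]
Cofactors of I−A, C_ij = (−1)^(i+j)·(minor ij) (rows/columns in the sector order above):
  C_11 = (0.55)(0.65) − (-0.40)(0.00) = 0.3575
  C_12 = −[(-0.20)(0.65) − (-0.40)(-0.45)] = 0.3100
  C_13 = (-0.20)(0.00) − (0.55)(-0.45) = 0.2475
  C_21 = −[(-0.20)(0.65) − (-0.05)(0.00)] = 0.1300
  C_22 = (0.90)(0.65) − (-0.05)(-0.45) = 0.5625
  C_23 = −[(0.90)(0.00) − (-0.20)(-0.45)] = 0.0900
  C_31 = (-0.20)(-0.40) − (-0.05)(0.55) = 0.1075
  C_32 = −[(0.90)(-0.40) − (-0.05)(-0.20)] = 0.3700
  C_33 = (0.90)(0.55) − (-0.20)(-0.20) = 0.4550
det(I−A) = Σ_j (I−A)_1j·C_1j = (0.90)(0.3575) + (-0.20)(0.3100) + (-0.05)(0.2475) = 0.247375
adj(I−A) = Cᵀ =
  [ 0.3575   0.1300   0.1075]
  [ 0.3100   0.5625   0.3700]
  [ 0.2475   0.0900   0.4550]
(I − A)⁻¹ = adj(I−A) / det(I−A) ≈
  [   1.4452     0.5255     0.4346]
  [   1.2532     2.2739     1.4957]
  [   1.0005     0.3638     1.8393]
Δx = (I − A)⁻¹ Δd with Δd having +40 in the Software component and 0 elsewhere.
So Δx_1 = L_12 · (+40), where L_12 = adj(I−A)_12 / det(I−A) = 0.1300 / 0.247375.
Δx_1 = 0.1300 × (+40) / 0.247375 = 5.20 / 0.247375 ≈ 21.0.

Δx_1 = 21.0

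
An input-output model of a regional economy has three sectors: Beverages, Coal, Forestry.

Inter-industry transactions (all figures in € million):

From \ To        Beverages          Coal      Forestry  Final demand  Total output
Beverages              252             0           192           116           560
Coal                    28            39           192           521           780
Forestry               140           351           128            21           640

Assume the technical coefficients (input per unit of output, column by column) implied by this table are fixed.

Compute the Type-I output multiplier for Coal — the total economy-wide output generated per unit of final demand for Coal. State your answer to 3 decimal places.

m_2 = 2.813

Technical coefficients a_ij = z_ij / X_j:
  a_11 = 252/560 = 0.45, a_21 = 28/560 = 0.05, a_31 = 140/560 = 0.25
  a_12 = 0/780 = 0.00, a_22 = 39/780 = 0.05, a_32 = 351/780 = 0.45
  a_13 = 192/640 = 0.30, a_23 = 192/640 = 0.30, a_33 = 128/640 = 0.20
I − A =
  [   0.55     0.00    -0.30]
  [  -0.05     0.95    -0.30]
  [  -0.25    -0.45     0.80]
Cofactors of I−A, C_ij = (−1)^(i+j)·(minor ij) (rows/columns in the sector order above):
  C_11 = (0.95)(0.80) − (-0.30)(-0.45) = 0.6250
  C_12 = −[(-0.05)(0.80) − (-0.30)(-0.25)] = 0.1150
  C_13 = (-0.05)(-0.45) − (0.95)(-0.25) = 0.2600
  C_21 = −[(0.00)(0.80) − (-0.30)(-0.45)] = 0.1350
  C_22 = (0.55)(0.80) − (-0.30)(-0.25) = 0.3650
  C_23 = −[(0.55)(-0.45) − (0.00)(-0.25)] = 0.2475
  C_31 = (0.00)(-0.30) − (-0.30)(0.95) = 0.2850
  C_32 = −[(0.55)(-0.30) − (-0.30)(-0.05)] = 0.1800
  C_33 = (0.55)(0.95) − (0.00)(-0.05) = 0.5225
det(I−A) = Σ_j (I−A)_1j·C_1j = (0.55)(0.6250) + (0.00)(0.1150) + (-0.30)(0.2600) = 0.26575
adj(I−A) = Cᵀ =
  [ 0.6250   0.1350   0.2850]
  [ 0.1150   0.3650   0.1800]
  [ 0.2600   0.2475   0.5225]
(I − A)⁻¹ = adj(I−A) / det(I−A) ≈
  [   2.3518     0.5080     1.0724]
  [   0.4327     1.3735     0.6773]
  [   0.9784     0.9313     1.9661]
The output multiplier for sector j is the column-j sum of the Leontief inverse (I − A)⁻¹ = adj(I−A) / det(I−A).
Column 2 of adj(I−A): (0.1350, 0.3650, 0.2475); det(I−A) = 0.26575.
m_2 = (0.1350 + 0.3650 + 0.2475) / 0.26575 = 0.7475 / 0.26575 ≈ 2.813.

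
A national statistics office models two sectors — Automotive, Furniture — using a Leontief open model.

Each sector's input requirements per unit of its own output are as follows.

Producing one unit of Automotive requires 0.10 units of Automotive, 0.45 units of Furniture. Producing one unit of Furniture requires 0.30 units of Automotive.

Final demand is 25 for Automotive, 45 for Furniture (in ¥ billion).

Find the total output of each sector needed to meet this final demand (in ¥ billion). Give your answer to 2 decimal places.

I − A =
  [   0.90    -0.30]
  [  -0.45     1.00]
det(I−A) = (0.90)(1.00) − (-0.30)(-0.45) = 0.7650
adj(I−A) = [[1.00, 0.30], [0.45, 0.90]]
(I − A)⁻¹ = adj(I−A) / det(I−A) ≈
  [   1.3072     0.3922]
  [   0.5882     1.1765]
x = (I − A)⁻¹ d = adj(I−A)·d / det(I−A), with det(I−A) = 0.7650:
  x_A = (1.00·25 + 0.30·45) / 0.7650 = 38.50 / 0.7650 ≈ 50.33
  x_F = (0.45·25 + 0.90·45) / 0.7650 = 51.75 / 0.7650 ≈ 67.65

x_A = 50.33, x_F = 67.65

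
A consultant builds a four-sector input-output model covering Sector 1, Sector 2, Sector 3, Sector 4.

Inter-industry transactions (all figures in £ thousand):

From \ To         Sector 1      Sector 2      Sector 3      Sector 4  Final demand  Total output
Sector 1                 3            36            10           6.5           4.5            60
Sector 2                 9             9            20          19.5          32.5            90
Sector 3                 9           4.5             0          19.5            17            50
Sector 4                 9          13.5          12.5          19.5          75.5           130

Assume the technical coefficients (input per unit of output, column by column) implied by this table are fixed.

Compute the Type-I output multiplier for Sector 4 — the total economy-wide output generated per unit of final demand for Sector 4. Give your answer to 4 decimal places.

Technical coefficients a_ij = z_ij / X_j:
  a_11 = 3/60 = 0.05, a_21 = 9/60 = 0.15, a_31 = 9/60 = 0.15, a_41 = 9/60 = 0.15
  a_12 = 36/90 = 0.40, a_22 = 9/90 = 0.10, a_32 = 4.5/90 = 0.05, a_42 = 13.5/90 = 0.15
  a_13 = 10/50 = 0.20, a_23 = 20/50 = 0.40, a_33 = 0/50 = 0.00, a_43 = 12.5/50 = 0.25
  a_14 = 6.5/130 = 0.05, a_24 = 19.5/130 = 0.15, a_34 = 19.5/130 = 0.15, a_44 = 19.5/130 = 0.15
I − A =
  [   0.95    -0.40    -0.20    -0.05]
  [  -0.15     0.90    -0.40    -0.15]
  [  -0.15    -0.05     1.00    -0.15]
  [  -0.15    -0.15    -0.25     0.85]
Compute the cofactors C_ij = (−1)^(i+j)·(3×3 minor ij) of I−A; the adjugate is their transpose:
adj(I−A) = Cᵀ =
  [ 0.680875   0.346125   0.313750   0.156500]
  [ 0.210000   0.732500   0.387500   0.210000]
  [ 0.142500   0.122500   0.637500   0.142500]
  [ 0.199125   0.226375   0.311250   0.723500]
det(I−A) = Σ_j (I−A)_1j·C_1j = (0.95)(0.680875) + (-0.40)(0.210000) + (-0.20)(0.142500) + (-0.05)(0.199125) = 0.524375
(I − A)⁻¹ = adj(I−A) / det(I−A) ≈
  [   1.29845     0.66007     0.59833     0.29845]
  [   0.40048     1.39690     0.73897     0.40048]
  [   0.27175     0.23361     1.21573     0.27175]
  [   0.37974     0.43170     0.59356     1.37974]
The output multiplier for sector j is the column-j sum of the Leontief inverse (I − A)⁻¹ = adj(I−A) / det(I−A).
Column 4 of adj(I−A): (0.156500, 0.210000, 0.142500, 0.723500); det(I−A) = 0.524375.
m_4 = (0.156500 + 0.210000 + 0.142500 + 0.723500) / 0.524375 = 1.2325 / 0.524375 ≈ 2.3504.

m_4 = 2.3504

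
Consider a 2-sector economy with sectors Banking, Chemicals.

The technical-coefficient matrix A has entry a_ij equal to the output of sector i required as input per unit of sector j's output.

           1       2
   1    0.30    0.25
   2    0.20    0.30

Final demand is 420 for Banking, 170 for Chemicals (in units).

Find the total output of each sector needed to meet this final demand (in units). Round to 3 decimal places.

x_1 = 764.773, x_2 = 461.364

I − A =
  [   0.70    -0.25]
  [  -0.20     0.70]
det(I−A) = (0.70)(0.70) − (-0.25)(-0.20) = 0.4400
adj(I−A) = [[0.70, 0.25], [0.20, 0.70]]
(I − A)⁻¹ = adj(I−A) / det(I−A) ≈
  [   1.5909     0.5682]
  [   0.4545     1.5909]
x = (I − A)⁻¹ d = adj(I−A)·d / det(I−A), with det(I−A) = 0.4400:
  x_1 = (0.70·420 + 0.25·170) / 0.4400 = 336.50 / 0.4400 ≈ 764.773
  x_2 = (0.20·420 + 0.70·170) / 0.4400 = 203.00 / 0.4400 ≈ 461.364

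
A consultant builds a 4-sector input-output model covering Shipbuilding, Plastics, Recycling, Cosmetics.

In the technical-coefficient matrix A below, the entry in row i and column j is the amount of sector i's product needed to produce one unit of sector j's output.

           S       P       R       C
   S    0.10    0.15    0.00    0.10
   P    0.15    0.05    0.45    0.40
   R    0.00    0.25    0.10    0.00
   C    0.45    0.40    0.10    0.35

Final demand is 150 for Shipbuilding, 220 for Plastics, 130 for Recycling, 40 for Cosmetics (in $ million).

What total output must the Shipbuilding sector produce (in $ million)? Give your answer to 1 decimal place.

I − A =
  [   0.90    -0.15     0.00    -0.10]
  [  -0.15     0.95    -0.45    -0.40]
  [   0.00    -0.25     0.90     0.00]
  [  -0.45    -0.40    -0.10     0.65]
Compute the cofactors C_ij = (−1)^(i+j)·(3×3 minor ij) of I−A; the adjugate is their transpose:
adj(I−A) = Cᵀ =
  [ 0.328625   0.126250   0.077375   0.128250]
  [ 0.249750   0.486000   0.280500   0.337500]
  [ 0.069375   0.135000   0.321375   0.093750]
  [ 0.391875   0.407250   0.275625   0.648000]
det(I−A) = Σ_j (I−A)_1j·C_1j = (0.90)(0.328625) + (-0.15)(0.249750) + (0.00)(0.069375) + (-0.10)(0.391875) = 0.2191125
(I − A)⁻¹ = adj(I−A) / det(I−A) ≈
  [   1.4998     0.5762     0.3531     0.5853]
  [   1.1398     2.2180     1.2802     1.5403]
  [   0.3166     0.6161     1.4667     0.4279]
  [   1.7885     1.8586     1.2579     2.9574]
x = (I − A)⁻¹ d = adj(I−A)·d / det(I−A), with det(I−A) = 0.2191125:
  x_S = (0.328625·150 + 0.126250·220 + 0.077375·130 + 0.128250·40) / 0.2191125 = 92.2575 / 0.2191125 ≈ 421.1
  x_P = (0.249750·150 + 0.486000·220 + 0.280500·130 + 0.337500·40) / 0.2191125 = 194.3475 / 0.2191125 ≈ 887.0
  x_R = (0.069375·150 + 0.135000·220 + 0.321375·130 + 0.093750·40) / 0.2191125 = 85.635 / 0.2191125 ≈ 390.8
  x_C = (0.391875·150 + 0.407250·220 + 0.275625·130 + 0.648000·40) / 0.2191125 = 210.1275 / 0.2191125 ≈ 959.0

x_S = 421.1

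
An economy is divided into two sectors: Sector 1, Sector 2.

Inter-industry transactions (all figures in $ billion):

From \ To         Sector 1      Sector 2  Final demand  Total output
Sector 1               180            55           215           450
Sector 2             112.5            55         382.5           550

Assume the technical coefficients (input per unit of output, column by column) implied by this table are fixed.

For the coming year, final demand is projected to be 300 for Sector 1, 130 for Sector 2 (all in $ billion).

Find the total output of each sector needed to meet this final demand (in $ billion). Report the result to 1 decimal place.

Technical coefficients a_ij = z_ij / X_j:
  a_11 = 180/450 = 0.40, a_21 = 112.5/450 = 0.25
  a_12 = 55/550 = 0.10, a_22 = 55/550 = 0.10
I − A =
  [   0.60    -0.10]
  [  -0.25     0.90]
det(I−A) = (0.60)(0.90) − (-0.10)(-0.25) = 0.5150
adj(I−A) = [[0.90, 0.10], [0.25, 0.60]]
(I − A)⁻¹ = adj(I−A) / det(I−A) ≈
  [   1.7476     0.1942]
  [   0.4854     1.1650]
x = (I − A)⁻¹ d = adj(I−A)·d / det(I−A), with det(I−A) = 0.5150:
  x_1 = (0.90·300 + 0.10·130) / 0.5150 = 283.00 / 0.5150 ≈ 549.5
  x_2 = (0.25·300 + 0.60·130) / 0.5150 = 153.00 / 0.5150 ≈ 297.1

x_1 = 549.5, x_2 = 297.1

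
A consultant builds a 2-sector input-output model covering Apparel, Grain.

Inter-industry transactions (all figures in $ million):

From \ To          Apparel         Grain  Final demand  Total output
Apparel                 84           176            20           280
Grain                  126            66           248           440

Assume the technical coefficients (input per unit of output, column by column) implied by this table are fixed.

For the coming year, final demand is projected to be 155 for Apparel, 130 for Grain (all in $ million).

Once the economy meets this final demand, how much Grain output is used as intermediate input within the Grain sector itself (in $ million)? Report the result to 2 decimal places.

z_22 = 58.10

Technical coefficients a_ij = z_ij / X_j:
  a_11 = 84/280 = 0.30, a_21 = 126/280 = 0.45
  a_12 = 176/440 = 0.40, a_22 = 66/440 = 0.15
I − A =
  [   0.70    -0.40]
  [  -0.45     0.85]
det(I−A) = (0.70)(0.85) − (-0.40)(-0.45) = 0.4150
adj(I−A) = [[0.85, 0.40], [0.45, 0.70]]
(I − A)⁻¹ = adj(I−A) / det(I−A) ≈
  [   2.0482     0.9639]
  [   1.0843     1.6867]
First solve x = (I − A)⁻¹ d = adj(I−A)·d / det(I−A); in particular x_2 = (0.45·155 + 0.70·130) / 0.4150 = 160.75 / 0.4150 ≈ 387.3494.
Intermediate flow from 2 to 2: z_22 = a_22 · x_2 = 0.15 × 160.75 / 0.4150 = 24.1125 / 0.4150 ≈ 58.10.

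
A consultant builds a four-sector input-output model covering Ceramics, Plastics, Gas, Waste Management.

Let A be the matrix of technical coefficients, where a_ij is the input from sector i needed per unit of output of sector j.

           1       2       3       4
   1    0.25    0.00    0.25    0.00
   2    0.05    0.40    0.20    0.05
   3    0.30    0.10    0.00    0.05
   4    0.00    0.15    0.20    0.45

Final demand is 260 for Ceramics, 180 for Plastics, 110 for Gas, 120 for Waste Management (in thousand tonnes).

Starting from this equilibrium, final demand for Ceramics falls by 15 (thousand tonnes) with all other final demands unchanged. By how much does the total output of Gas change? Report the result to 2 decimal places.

I − A =
  [   0.75     0.00    -0.25     0.00]
  [  -0.05     0.60    -0.20    -0.05]
  [  -0.30    -0.10     1.00    -0.05]
  [   0.00    -0.15    -0.20     0.55]
Compute the cofactors C_ij = (−1)^(i+j)·(3×3 minor ij) of I−A; the adjugate is their transpose:
adj(I−A) = Cᵀ =
  [ 0.303000   0.015625   0.080625   0.008750]
  [ 0.063000   0.363750   0.096875   0.041875]
  [ 0.099875   0.046875   0.241875   0.026250]
  [ 0.053500   0.116250   0.114375   0.388750]
det(I−A) = Σ_j (I−A)_1j·C_1j = (0.75)(0.303000) + (0.00)(0.063000) + (-0.25)(0.099875) + (0.00)(0.053500) = 0.20228125
(I − A)⁻¹ = adj(I−A) / det(I−A) ≈
  [   1.4979     0.0772     0.3986     0.0433]
  [   0.3114     1.7982     0.4789     0.2070]
  [   0.4937     0.2317     1.1957     0.1298]
  [   0.2645     0.5747     0.5654     1.9218]
Δx = (I − A)⁻¹ Δd with Δd having -15 in the Ceramics component and 0 elsewhere.
So Δx_3 = L_31 · (-15), where L_31 = adj(I−A)_31 / det(I−A) = 0.099875 / 0.20228125.
Δx_3 = 0.099875 × (-15) / 0.20228125 = -1.498125 / 0.20228125 ≈ -7.41.

Δx_3 = -7.41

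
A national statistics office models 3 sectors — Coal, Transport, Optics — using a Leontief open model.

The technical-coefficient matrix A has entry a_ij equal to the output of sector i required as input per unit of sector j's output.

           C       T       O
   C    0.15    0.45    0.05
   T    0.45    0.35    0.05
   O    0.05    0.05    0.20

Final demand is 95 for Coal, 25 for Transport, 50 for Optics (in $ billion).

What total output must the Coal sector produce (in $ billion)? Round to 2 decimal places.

x_C = 222.54

I − A =
  [   0.85    -0.45    -0.05]
  [  -0.45     0.65    -0.05]
  [  -0.05    -0.05     0.80]
Cofactors of I−A, C_ij = (−1)^(i+j)·(minor ij) (rows/columns in the sector order above):
  C_11 = (0.65)(0.80) − (-0.05)(-0.05) = 0.5175
  C_12 = −[(-0.45)(0.80) − (-0.05)(-0.05)] = 0.3625
  C_13 = (-0.45)(-0.05) − (0.65)(-0.05) = 0.0550
  C_21 = −[(-0.45)(0.80) − (-0.05)(-0.05)] = 0.3625
  C_22 = (0.85)(0.80) − (-0.05)(-0.05) = 0.6775
  C_23 = −[(0.85)(-0.05) − (-0.45)(-0.05)] = 0.0650
  C_31 = (-0.45)(-0.05) − (-0.05)(0.65) = 0.0550
  C_32 = −[(0.85)(-0.05) − (-0.05)(-0.45)] = 0.0650
  C_33 = (0.85)(0.65) − (-0.45)(-0.45) = 0.3500
det(I−A) = Σ_j (I−A)_1j·C_1j = (0.85)(0.5175) + (-0.45)(0.3625) + (-0.05)(0.0550) = 0.2740
adj(I−A) = Cᵀ =
  [ 0.5175   0.3625   0.0550]
  [ 0.3625   0.6775   0.0650]
  [ 0.0550   0.0650   0.3500]
(I − A)⁻¹ = adj(I−A) / det(I−A) ≈
  [   1.8887     1.3230     0.2007]
  [   1.3230     2.4726     0.2372]
  [   0.2007     0.2372     1.2774]
x = (I − A)⁻¹ d = adj(I−A)·d / det(I−A), with det(I−A) = 0.2740:
  x_C = (0.5175·95 + 0.3625·25 + 0.0550·50) / 0.2740 = 60.975 / 0.2740 ≈ 222.54
  x_T = (0.3625·95 + 0.6775·25 + 0.0650·50) / 0.2740 = 54.625 / 0.2740 ≈ 199.36
  x_O = (0.0550·95 + 0.0650·25 + 0.3500·50) / 0.2740 = 24.35 / 0.2740 ≈ 88.87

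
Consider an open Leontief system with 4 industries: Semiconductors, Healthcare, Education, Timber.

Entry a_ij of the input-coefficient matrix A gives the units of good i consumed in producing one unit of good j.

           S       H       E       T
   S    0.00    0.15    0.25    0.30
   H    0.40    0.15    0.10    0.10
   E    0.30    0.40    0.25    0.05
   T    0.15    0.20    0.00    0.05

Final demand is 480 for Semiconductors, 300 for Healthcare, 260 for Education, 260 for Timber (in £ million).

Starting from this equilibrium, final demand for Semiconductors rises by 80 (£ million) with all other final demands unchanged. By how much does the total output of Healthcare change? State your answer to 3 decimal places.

Δx_H = 73.361

I − A =
  [   1.00    -0.15    -0.25    -0.30]
  [  -0.40     0.85    -0.10    -0.10]
  [  -0.30    -0.40     0.75    -0.05]
  [  -0.15    -0.20     0.00     0.95]
Compute the cofactors C_ij = (−1)^(i+j)·(3×3 minor ij) of I−A; the adjugate is their transpose:
adj(I−A) = Cᵀ =
  [ 0.551625   0.249375   0.217125   0.211875]
  [ 0.325500   0.605625   0.189250   0.176500]
  [ 0.404625   0.433875   0.666000   0.208500]
  [ 0.155625   0.166875   0.074125   0.444250]
det(I−A) = Σ_j (I−A)_1j·C_1j = (1.00)(0.551625) + (-0.15)(0.325500) + (-0.25)(0.404625) + (-0.30)(0.155625) = 0.35495625
(I − A)⁻¹ = adj(I−A) / det(I−A) ≈
  [   1.5541     0.7026     0.6117     0.5969]
  [   0.9170     1.7062     0.5332     0.4972]
  [   1.1399     1.2223     1.8763     0.5874]
  [   0.4384     0.4701     0.2088     1.2516]
Δx = (I − A)⁻¹ Δd with Δd having +80 in the Semiconductors component and 0 elsewhere.
So Δx_H = L_HS · (+80), where L_HS = adj(I−A)_HS / det(I−A) = 0.325500 / 0.35495625.
Δx_H = 0.325500 × (+80) / 0.35495625 = 26.04 / 0.35495625 ≈ 73.361.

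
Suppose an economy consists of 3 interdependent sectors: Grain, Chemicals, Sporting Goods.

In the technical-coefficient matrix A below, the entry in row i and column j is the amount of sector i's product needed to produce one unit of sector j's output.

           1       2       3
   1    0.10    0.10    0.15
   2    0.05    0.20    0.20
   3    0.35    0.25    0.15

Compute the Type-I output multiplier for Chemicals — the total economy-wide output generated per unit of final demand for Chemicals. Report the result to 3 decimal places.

I − A =
  [   0.90    -0.10    -0.15]
  [  -0.05     0.80    -0.20]
  [  -0.35    -0.25     0.85]
Cofactors of I−A, C_ij = (−1)^(i+j)·(minor ij) (rows/columns in the sector order above):
  C_11 = (0.80)(0.85) − (-0.20)(-0.25) = 0.6300
  C_12 = −[(-0.05)(0.85) − (-0.20)(-0.35)] = 0.1125
  C_13 = (-0.05)(-0.25) − (0.80)(-0.35) = 0.2925
  C_21 = −[(-0.10)(0.85) − (-0.15)(-0.25)] = 0.1225
  C_22 = (0.90)(0.85) − (-0.15)(-0.35) = 0.7125
  C_23 = −[(0.90)(-0.25) − (-0.10)(-0.35)] = 0.2600
  C_31 = (-0.10)(-0.20) − (-0.15)(0.80) = 0.1400
  C_32 = −[(0.90)(-0.20) − (-0.15)(-0.05)] = 0.1875
  C_33 = (0.90)(0.80) − (-0.10)(-0.05) = 0.7150
det(I−A) = Σ_j (I−A)_1j·C_1j = (0.90)(0.6300) + (-0.10)(0.1125) + (-0.15)(0.2925) = 0.511875
adj(I−A) = Cᵀ =
  [ 0.6300   0.1225   0.1400]
  [ 0.1125   0.7125   0.1875]
  [ 0.2925   0.2600   0.7150]
(I − A)⁻¹ = adj(I−A) / det(I−A) ≈
  [   1.2308     0.2393     0.2735]
  [   0.2198     1.3919     0.3663]
  [   0.5714     0.5079     1.3968]
The output multiplier for sector j is the column-j sum of the Leontief inverse (I − A)⁻¹ = adj(I−A) / det(I−A).
Column 2 of adj(I−A): (0.1225, 0.7125, 0.2600); det(I−A) = 0.511875.
m_2 = (0.1225 + 0.7125 + 0.2600) / 0.511875 = 1.095 / 0.511875 ≈ 2.139.

m_2 = 2.139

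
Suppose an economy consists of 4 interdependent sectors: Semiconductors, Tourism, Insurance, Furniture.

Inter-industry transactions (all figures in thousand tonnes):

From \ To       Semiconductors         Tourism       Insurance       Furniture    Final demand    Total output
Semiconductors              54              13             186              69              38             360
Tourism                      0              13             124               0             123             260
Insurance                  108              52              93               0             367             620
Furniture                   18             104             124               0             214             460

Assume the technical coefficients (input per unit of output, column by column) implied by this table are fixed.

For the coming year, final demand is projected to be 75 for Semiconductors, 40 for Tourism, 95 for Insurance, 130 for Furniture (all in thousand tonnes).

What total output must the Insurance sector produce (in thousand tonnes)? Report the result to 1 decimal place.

Technical coefficients a_ij = z_ij / X_j:
  a_11 = 54/360 = 0.15, a_21 = 0/360 = 0.00, a_31 = 108/360 = 0.30, a_41 = 18/360 = 0.05
  a_12 = 13/260 = 0.05, a_22 = 13/260 = 0.05, a_32 = 52/260 = 0.20, a_42 = 104/260 = 0.40
  a_13 = 186/620 = 0.30, a_23 = 124/620 = 0.20, a_33 = 93/620 = 0.15, a_43 = 124/620 = 0.20
  a_14 = 69/460 = 0.15, a_24 = 0/460 = 0.00, a_34 = 0/460 = 0.00, a_44 = 0/460 = 0.00
I − A =
  [   0.85    -0.05    -0.30    -0.15]
  [   0.00     0.95    -0.20     0.00]
  [  -0.30    -0.20     0.85     0.00]
  [  -0.05    -0.40    -0.20     1.00]
Compute the cofactors C_ij = (−1)^(i+j)·(3×3 minor ij) of I−A; the adjugate is their transpose:
adj(I−A) = Cᵀ =
  [ 0.767500   0.159500   0.335500   0.115125]
  [ 0.060000   0.617125   0.168500   0.009000]
  [ 0.285000   0.201500   0.800375   0.042750]
  [ 0.119375   0.295125   0.244250   0.563875]
det(I−A) = Σ_j (I−A)_1j·C_1j = (0.85)(0.767500) + (-0.05)(0.060000) + (-0.30)(0.285000) + (-0.15)(0.119375) = 0.54596875
(I − A)⁻¹ = adj(I−A) / det(I−A) ≈
  [   1.4058     0.2921     0.6145     0.2109]
  [   0.1099     1.1303     0.3086     0.0165]
  [   0.5220     0.3691     1.4660     0.0783]
  [   0.2186     0.5406     0.4474     1.0328]
x = (I − A)⁻¹ d = adj(I−A)·d / det(I−A), with det(I−A) = 0.54596875:
  x_1 = (0.767500·75 + 0.159500·40 + 0.335500·95 + 0.115125·130) / 0.54596875 = 110.78125 / 0.54596875 ≈ 202.9
  x_2 = (0.060000·75 + 0.617125·40 + 0.168500·95 + 0.009000·130) / 0.54596875 = 46.3625 / 0.54596875 ≈ 84.9
  x_3 = (0.285000·75 + 0.201500·40 + 0.800375·95 + 0.042750·130) / 0.54596875 = 111.028125 / 0.54596875 ≈ 203.4
  x_4 = (0.119375·75 + 0.295125·40 + 0.244250·95 + 0.563875·130) / 0.54596875 = 117.265625 / 0.54596875 ≈ 214.8

x_3 = 203.4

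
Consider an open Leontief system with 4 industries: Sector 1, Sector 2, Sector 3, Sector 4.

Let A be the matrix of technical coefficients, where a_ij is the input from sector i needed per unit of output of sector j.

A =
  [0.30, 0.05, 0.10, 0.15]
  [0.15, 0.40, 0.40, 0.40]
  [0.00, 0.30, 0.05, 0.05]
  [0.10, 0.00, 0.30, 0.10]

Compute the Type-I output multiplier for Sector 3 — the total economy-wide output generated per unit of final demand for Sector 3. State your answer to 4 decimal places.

m_3 = 4.1471

I − A =
  [   0.70    -0.05    -0.10    -0.15]
  [  -0.15     0.60    -0.40    -0.40]
  [   0.00    -0.30     0.95    -0.05]
  [  -0.10     0.00    -0.30     0.90]
Compute the cofactors C_ij = (−1)^(i+j)·(3×3 minor ij) of I−A; the adjugate is their transpose:
adj(I−A) = Cᵀ =
  [ 0.360000   0.082500   0.105000   0.102500]
  [ 0.166000   0.573250   0.354250   0.302125]
  [ 0.055500   0.184750   0.360250   0.111375]
  [ 0.058500   0.070750   0.131750   0.303375]
det(I−A) = Σ_j (I−A)_1j·C_1j = (0.70)(0.360000) + (-0.05)(0.166000) + (-0.10)(0.055500) + (-0.15)(0.058500) = 0.229375
(I − A)⁻¹ = adj(I−A) / det(I−A) ≈
  [   1.56948     0.35967     0.45777     0.44687]
  [   0.72371     2.49918     1.54441     1.31717]
  [   0.24196     0.80545     1.57057     0.48556]
  [   0.25504     0.30845     0.57439     1.32262]
The output multiplier for sector j is the column-j sum of the Leontief inverse (I − A)⁻¹ = adj(I−A) / det(I−A).
Column 3 of adj(I−A): (0.105000, 0.354250, 0.360250, 0.131750); det(I−A) = 0.229375.
m_3 = (0.105000 + 0.354250 + 0.360250 + 0.131750) / 0.229375 = 0.95125 / 0.229375 ≈ 4.1471.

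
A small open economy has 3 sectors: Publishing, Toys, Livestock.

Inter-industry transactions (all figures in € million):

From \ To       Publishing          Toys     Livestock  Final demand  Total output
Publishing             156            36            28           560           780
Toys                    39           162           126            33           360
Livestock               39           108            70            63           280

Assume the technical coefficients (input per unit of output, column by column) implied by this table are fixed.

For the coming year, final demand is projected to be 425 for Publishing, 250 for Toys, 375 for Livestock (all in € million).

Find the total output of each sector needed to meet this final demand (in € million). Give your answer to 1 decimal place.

Technical coefficients a_ij = z_ij / X_j:
  a_PP = 156/780 = 0.20, a_TP = 39/780 = 0.05, a_LP = 39/780 = 0.05
  a_PT = 36/360 = 0.10, a_TT = 162/360 = 0.45, a_LT = 108/360 = 0.30
  a_PL = 28/280 = 0.10, a_TL = 126/280 = 0.45, a_LL = 70/280 = 0.25
I − A =
  [   0.80    -0.10    -0.10]
  [  -0.05     0.55    -0.45]
  [  -0.05    -0.30     0.75]
Cofactors of I−A, C_ij = (−1)^(i+j)·(minor ij) (rows/columns in the sector order above):
  C_11 = (0.55)(0.75) − (-0.45)(-0.30) = 0.2775
  C_12 = −[(-0.05)(0.75) − (-0.45)(-0.05)] = 0.0600
  C_13 = (-0.05)(-0.30) − (0.55)(-0.05) = 0.0425
  C_21 = −[(-0.10)(0.75) − (-0.10)(-0.30)] = 0.1050
  C_22 = (0.80)(0.75) − (-0.10)(-0.05) = 0.5950
  C_23 = −[(0.80)(-0.30) − (-0.10)(-0.05)] = 0.2450
  C_31 = (-0.10)(-0.45) − (-0.10)(0.55) = 0.1000
  C_32 = −[(0.80)(-0.45) − (-0.10)(-0.05)] = 0.3650
  C_33 = (0.80)(0.55) − (-0.10)(-0.05) = 0.4350
det(I−A) = Σ_j (I−A)_1j·C_1j = (0.80)(0.2775) + (-0.10)(0.0600) + (-0.10)(0.0425) = 0.21175
adj(I−A) = Cᵀ =
  [ 0.2775   0.1050   0.1000]
  [ 0.0600   0.5950   0.3650]
  [ 0.0425   0.2450   0.4350]
(I − A)⁻¹ = adj(I−A) / det(I−A) ≈
  [   1.3105     0.4959     0.4723]
  [   0.2834     2.8099     1.7237]
  [   0.2007     1.1570     2.0543]
x = (I − A)⁻¹ d = adj(I−A)·d / det(I−A), with det(I−A) = 0.21175:
  x_P = (0.2775·425 + 0.1050·250 + 0.1000·375) / 0.21175 = 181.6875 / 0.21175 ≈ 858.0
  x_T = (0.0600·425 + 0.5950·250 + 0.3650·375) / 0.21175 = 311.125 / 0.21175 ≈ 1469.3
  x_L = (0.0425·425 + 0.2450·250 + 0.4350·375) / 0.21175 = 242.4375 / 0.21175 ≈ 1144.9

x_P = 858.0, x_T = 1469.3, x_L = 1144.9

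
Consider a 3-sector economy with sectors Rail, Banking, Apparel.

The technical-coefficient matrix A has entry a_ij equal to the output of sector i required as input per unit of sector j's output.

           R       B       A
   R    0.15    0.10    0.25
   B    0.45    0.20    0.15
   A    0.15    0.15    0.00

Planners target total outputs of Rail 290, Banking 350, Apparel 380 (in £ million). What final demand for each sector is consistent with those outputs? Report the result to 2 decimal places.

d_R = 116.50, d_B = 92.50, d_A = 284.00

I − A =
  [   0.85    -0.10    -0.25]
  [  -0.45     0.80    -0.15]
  [  -0.15    -0.15     1.00]
d = (I − A) x:
  d_R = (+0.85)·290 + (-0.10)·350 + (-0.25)·380 = 116.50
  d_B = (-0.45)·290 + (+0.80)·350 + (-0.15)·380 = 92.50
  d_A = (-0.15)·290 + (-0.15)·350 + (+1.00)·380 = 284.00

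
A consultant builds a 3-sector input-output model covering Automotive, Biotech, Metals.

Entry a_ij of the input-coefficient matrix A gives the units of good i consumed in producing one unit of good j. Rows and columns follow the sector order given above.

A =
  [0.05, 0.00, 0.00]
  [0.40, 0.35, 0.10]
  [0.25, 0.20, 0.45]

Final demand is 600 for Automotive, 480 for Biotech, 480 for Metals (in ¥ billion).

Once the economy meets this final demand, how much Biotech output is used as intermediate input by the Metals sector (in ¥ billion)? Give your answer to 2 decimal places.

z_23 = 166.27

I − A =
  [   0.95     0.00     0.00]
  [  -0.40     0.65    -0.10]
  [  -0.25    -0.20     0.55]
Cofactors of I−A, C_ij = (−1)^(i+j)·(minor ij) (rows/columns in the sector order above):
  C_11 = (0.65)(0.55) − (-0.10)(-0.20) = 0.3375
  C_12 = −[(-0.40)(0.55) − (-0.10)(-0.25)] = 0.2450
  C_13 = (-0.40)(-0.20) − (0.65)(-0.25) = 0.2425
  C_21 = −[(0.00)(0.55) − (0.00)(-0.20)] = 0.0000
  C_22 = (0.95)(0.55) − (0.00)(-0.25) = 0.5225
  C_23 = −[(0.95)(-0.20) − (0.00)(-0.25)] = 0.1900
  C_31 = (0.00)(-0.10) − (0.00)(0.65) = 0.0000
  C_32 = −[(0.95)(-0.10) − (0.00)(-0.40)] = 0.0950
  C_33 = (0.95)(0.65) − (0.00)(-0.40) = 0.6175
det(I−A) = Σ_j (I−A)_1j·C_1j = (0.95)(0.3375) + (0.00)(0.2450) + (0.00)(0.2425) = 0.320625
adj(I−A) = Cᵀ =
  [ 0.3375   0.0000   0.0000]
  [ 0.2450   0.5225   0.0950]
  [ 0.2425   0.1900   0.6175]
(I − A)⁻¹ = adj(I−A) / det(I−A) ≈
  [   1.0526     0.0000     0.0000]
  [   0.7641     1.6296     0.2963]
  [   0.7563     0.5926     1.9259]
First solve x = (I − A)⁻¹ d = adj(I−A)·d / det(I−A); in particular x_3 = (0.2425·600 + 0.1900·480 + 0.6175·480) / 0.320625 = 533.10 / 0.320625 ≈ 1662.6901.
Intermediate flow from 2 to 3: z_23 = a_23 · x_3 = 0.10 × 533.10 / 0.320625 = 53.31 / 0.320625 ≈ 166.27.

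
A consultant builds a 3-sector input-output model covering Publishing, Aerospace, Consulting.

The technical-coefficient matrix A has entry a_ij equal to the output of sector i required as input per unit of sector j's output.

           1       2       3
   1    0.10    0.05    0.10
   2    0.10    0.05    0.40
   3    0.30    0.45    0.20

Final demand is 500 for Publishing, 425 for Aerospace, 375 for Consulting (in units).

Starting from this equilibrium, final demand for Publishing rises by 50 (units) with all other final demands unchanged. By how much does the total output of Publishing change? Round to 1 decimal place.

Δx_1 = 60.5

I − A =
  [   0.90    -0.05    -0.10]
  [  -0.10     0.95    -0.40]
  [  -0.30    -0.45     0.80]
Cofactors of I−A, C_ij = (−1)^(i+j)·(minor ij) (rows/columns in the sector order above):
  C_11 = (0.95)(0.80) − (-0.40)(-0.45) = 0.5800
  C_12 = −[(-0.10)(0.80) − (-0.40)(-0.30)] = 0.2000
  C_13 = (-0.10)(-0.45) − (0.95)(-0.30) = 0.3300
  C_21 = −[(-0.05)(0.80) − (-0.10)(-0.45)] = 0.0850
  C_22 = (0.90)(0.80) − (-0.10)(-0.30) = 0.6900
  C_23 = −[(0.90)(-0.45) − (-0.05)(-0.30)] = 0.4200
  C_31 = (-0.05)(-0.40) − (-0.10)(0.95) = 0.1150
  C_32 = −[(0.90)(-0.40) − (-0.10)(-0.10)] = 0.3700
  C_33 = (0.90)(0.95) − (-0.05)(-0.10) = 0.8500
det(I−A) = Σ_j (I−A)_1j·C_1j = (0.90)(0.5800) + (-0.05)(0.2000) + (-0.10)(0.3300) = 0.4790
adj(I−A) = Cᵀ =
  [ 0.5800   0.0850   0.1150]
  [ 0.2000   0.6900   0.3700]
  [ 0.3300   0.4200   0.8500]
(I − A)⁻¹ = adj(I−A) / det(I−A) ≈
  [   1.2109     0.1775     0.2401]
  [   0.4175     1.4405     0.7724]
  [   0.6889     0.8768     1.7745]
Δx = (I − A)⁻¹ Δd with Δd having +50 in the Publishing component and 0 elsewhere.
So Δx_1 = L_11 · (+50), where L_11 = adj(I−A)_11 / det(I−A) = 0.5800 / 0.4790.
Δx_1 = 0.5800 × (+50) / 0.4790 = 29.00 / 0.4790 ≈ 60.5.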